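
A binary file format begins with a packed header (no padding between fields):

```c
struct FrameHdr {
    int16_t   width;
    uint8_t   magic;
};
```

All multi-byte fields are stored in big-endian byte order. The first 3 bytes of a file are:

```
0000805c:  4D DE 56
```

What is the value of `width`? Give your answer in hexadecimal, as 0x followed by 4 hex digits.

0x4DDE

`width` is the first field, at byte offset 0, occupying 2 bytes.
Bytes at offsets 0..1: 4D DE.
Big-endian: lowest address holds the most-significant byte.
The bytes are already most-significant first: 0x4DDE.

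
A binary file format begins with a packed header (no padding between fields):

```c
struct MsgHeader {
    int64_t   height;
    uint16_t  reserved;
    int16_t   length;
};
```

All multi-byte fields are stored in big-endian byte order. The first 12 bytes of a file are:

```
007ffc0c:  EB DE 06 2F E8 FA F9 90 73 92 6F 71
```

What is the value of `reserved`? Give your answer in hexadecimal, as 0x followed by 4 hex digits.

`reserved` follows `height` (8 bytes), so it starts at byte offset 8 and occupies 2 bytes.
Bytes at offsets 8..9: 73 92.
In big-endian order the high byte comes first in memory.
The bytes are already most-significant first: 0x7392.

0x7392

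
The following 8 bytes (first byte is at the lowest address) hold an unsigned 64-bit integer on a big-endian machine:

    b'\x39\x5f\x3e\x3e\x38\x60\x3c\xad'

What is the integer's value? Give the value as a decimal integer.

Big-endian stores the most-significant byte at the lowest address.
The bytes are already most-significant first: 0x395F3E3E38603CAD.
0x395F3E3E38603CAD = 4134091419904130221.

4134091419904130221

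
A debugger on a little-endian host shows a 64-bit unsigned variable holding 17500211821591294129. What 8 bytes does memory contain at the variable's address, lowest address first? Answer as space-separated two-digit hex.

17500211821591294129 in hexadecimal, padded to 64 bits, is 0xF2DD3DEE800A70B1.
Split into bytes (most-significant first): F2 DD 3D EE 80 0A 70 B1.
In little-endian order the low byte comes first in memory.
So at ascending addresses the bytes are B1 70 0A 80 EE 3D DD F2.

B1 70 0A 80 EE 3D DD F2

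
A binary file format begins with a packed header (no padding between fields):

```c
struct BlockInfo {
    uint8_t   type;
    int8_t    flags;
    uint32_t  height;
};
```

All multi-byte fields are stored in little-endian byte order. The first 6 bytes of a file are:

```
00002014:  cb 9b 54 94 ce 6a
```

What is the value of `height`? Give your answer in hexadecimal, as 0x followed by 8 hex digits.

0x6ACE9454

`height` follows `type` (1 B), `flags` (1 B), so it starts at offset 1 + 1 = 2 and occupies 4 bytes.
Bytes at offsets 2..5: 54 94 CE 6A.
In little-endian order the low byte comes first in memory.
Reassemble most-significant byte first: 6A CE 94 54 → 0x6ACE9454.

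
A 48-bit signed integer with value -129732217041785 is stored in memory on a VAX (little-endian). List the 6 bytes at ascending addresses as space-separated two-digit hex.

87 8C 49 5D 02 8A

Two's complement of -129732217041785 in 48 bits: 129732217041785 = 0x75FDA2B67379; invert → 0x8A025D498C86; add 1 → 0x8A025D498C87.
Split into bytes (most-significant first): 8A 02 5D 49 8C 87.
In little-endian order the low byte comes first in memory.
So at ascending addresses the bytes are 87 8C 49 5D 02 8A.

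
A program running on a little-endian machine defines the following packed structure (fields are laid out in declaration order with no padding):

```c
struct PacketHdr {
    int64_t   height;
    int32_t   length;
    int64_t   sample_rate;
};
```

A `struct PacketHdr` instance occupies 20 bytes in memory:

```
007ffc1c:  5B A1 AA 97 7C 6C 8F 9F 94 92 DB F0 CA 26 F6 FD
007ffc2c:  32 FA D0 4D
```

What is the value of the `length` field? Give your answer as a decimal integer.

-254045548

`length` follows `height` (8 bytes), so it starts at byte offset 8 and occupies 4 bytes.
Bytes at offsets 8..11: 94 92 DB F0.
Little-endian stores the least-significant byte at the lowest address.
Reassemble most-significant byte first: F0 DB 92 94 → 0xF0DB9294.
Top bit is set, so as a signed 32-bit value this is 0xF0DB9294 − 2^32 = -254045548.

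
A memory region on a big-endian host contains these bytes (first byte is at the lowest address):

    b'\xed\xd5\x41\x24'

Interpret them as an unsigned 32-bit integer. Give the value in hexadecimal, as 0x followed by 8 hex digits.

0xEDD54124

In big-endian order the high byte comes first in memory.
The bytes are already most-significant first: 0xEDD54124.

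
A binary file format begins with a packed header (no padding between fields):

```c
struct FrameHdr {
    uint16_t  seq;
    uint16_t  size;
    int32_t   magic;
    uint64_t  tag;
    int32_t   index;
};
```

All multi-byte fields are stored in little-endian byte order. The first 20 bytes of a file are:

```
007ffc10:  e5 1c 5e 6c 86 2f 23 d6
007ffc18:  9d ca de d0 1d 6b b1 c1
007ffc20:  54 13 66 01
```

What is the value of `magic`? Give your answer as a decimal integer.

-702337146

`magic` follows `seq` (2 B), `size` (2 B), so it starts at offset 2 + 2 = 4 and occupies 4 bytes.
Bytes at offsets 4..7: 86 2F 23 D6.
In little-endian order the low byte comes first in memory.
Reassemble most-significant byte first: D6 23 2F 86 → 0xD6232F86.
Top bit is set, so as a signed 32-bit value this is 0xD6232F86 − 2^32 = -702337146.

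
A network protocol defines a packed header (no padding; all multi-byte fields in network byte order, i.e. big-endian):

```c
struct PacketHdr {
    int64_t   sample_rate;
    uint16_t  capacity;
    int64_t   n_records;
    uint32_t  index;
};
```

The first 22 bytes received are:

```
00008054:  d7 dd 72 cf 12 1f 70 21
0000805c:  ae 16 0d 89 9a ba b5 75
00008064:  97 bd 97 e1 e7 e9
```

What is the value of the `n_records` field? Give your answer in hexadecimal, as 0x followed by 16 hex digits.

`n_records` follows `sample_rate` (8 B), `capacity` (2 B), so it starts at offset 8 + 2 = 10 and occupies 8 bytes.
Bytes at offsets 10..17: 0D 89 9A BA B5 75 97 BD.
In big-endian order the high byte comes first in memory.
The bytes are already most-significant first: 0x0D899ABAB57597BD.

0x0D899ABAB57597BD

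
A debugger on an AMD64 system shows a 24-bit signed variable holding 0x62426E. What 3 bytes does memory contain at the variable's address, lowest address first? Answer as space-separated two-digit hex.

6E 42 62

Split into bytes (most-significant first): 62 42 6E.
In little-endian order the low byte comes first in memory.
So at ascending addresses the bytes are 6E 42 62.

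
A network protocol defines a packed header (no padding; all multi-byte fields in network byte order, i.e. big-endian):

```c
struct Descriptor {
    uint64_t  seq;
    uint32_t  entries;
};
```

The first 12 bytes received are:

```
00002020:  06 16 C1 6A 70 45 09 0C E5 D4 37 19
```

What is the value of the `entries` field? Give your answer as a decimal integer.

3855890201

`entries` follows `seq` (8 bytes), so it starts at byte offset 8 and occupies 4 bytes.
Bytes at offsets 8..11: E5 D4 37 19.
Big-endian: lowest address holds the most-significant byte.
The bytes are already most-significant first: 0xE5D43719.
0xE5D43719 = 3855890201.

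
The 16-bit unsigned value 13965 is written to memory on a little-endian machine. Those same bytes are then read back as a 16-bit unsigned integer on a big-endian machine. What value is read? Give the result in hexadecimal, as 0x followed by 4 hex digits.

13965 in 16-bit hexadecimal is 0x368D.
Stored little-endian, the bytes at ascending addresses are 8D 36.
Read back as big-endian, the last byte is least significant, giving 0x8D36.

0x8D36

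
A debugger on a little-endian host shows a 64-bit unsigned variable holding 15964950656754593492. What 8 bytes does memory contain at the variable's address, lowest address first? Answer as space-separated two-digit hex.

15964950656754593492 in hexadecimal, padded to 64 bits, is 0xDD8EE609507F2ED4.
Split into bytes (most-significant first): DD 8E E6 09 50 7F 2E D4.
In little-endian order the low byte comes first in memory.
So at ascending addresses the bytes are D4 2E 7F 50 09 E6 8E DD.

D4 2E 7F 50 09 E6 8E DD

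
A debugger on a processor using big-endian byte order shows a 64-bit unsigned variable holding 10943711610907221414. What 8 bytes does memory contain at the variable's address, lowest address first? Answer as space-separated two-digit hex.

97 DF DF BA 54 71 5D A6

10943711610907221414 in hexadecimal, padded to 64 bits, is 0x97DFDFBA54715DA6.
Split into bytes (most-significant first): 97 DF DF BA 54 71 5D A6.
Big-endian stores the most-significant byte at the lowest address.
So the memory order matches the most-significant-first order: 97 DF DF BA 54 71 5D A6.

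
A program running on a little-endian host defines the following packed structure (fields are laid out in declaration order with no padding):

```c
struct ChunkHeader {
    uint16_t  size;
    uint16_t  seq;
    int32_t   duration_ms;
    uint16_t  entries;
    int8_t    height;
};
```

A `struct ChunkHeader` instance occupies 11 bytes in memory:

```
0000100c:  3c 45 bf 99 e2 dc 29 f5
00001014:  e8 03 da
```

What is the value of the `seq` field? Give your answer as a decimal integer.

`seq` follows `size` (2 bytes), so it starts at byte offset 2 and occupies 2 bytes.
Bytes at offsets 2..3: BF 99.
Little-endian: lowest address holds the least-significant byte.
Reassemble most-significant byte first: 99 BF → 0x99BF.
0x99BF = 39359.

39359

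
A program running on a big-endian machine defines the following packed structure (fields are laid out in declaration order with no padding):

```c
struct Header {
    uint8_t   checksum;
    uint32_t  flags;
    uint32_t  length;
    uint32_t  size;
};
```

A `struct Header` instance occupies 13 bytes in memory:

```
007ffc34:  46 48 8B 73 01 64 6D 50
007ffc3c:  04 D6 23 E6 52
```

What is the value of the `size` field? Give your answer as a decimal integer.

`size` follows `checksum` (1 B), `flags` (4 B), `length` (4 B), so it starts at offset 1 + 4 + 4 = 9 and occupies 4 bytes.
Bytes at offsets 9..12: D6 23 E6 52.
Big-endian stores the most-significant byte at the lowest address.
The bytes are already most-significant first: 0xD623E652.
0xD623E652 = 3592676946.

3592676946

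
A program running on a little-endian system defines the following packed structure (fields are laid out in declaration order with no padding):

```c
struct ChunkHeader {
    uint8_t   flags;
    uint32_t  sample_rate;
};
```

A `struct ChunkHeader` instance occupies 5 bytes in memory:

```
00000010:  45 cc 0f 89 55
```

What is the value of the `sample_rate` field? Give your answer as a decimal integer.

1435045836

`sample_rate` follows `flags` (1 byte), so it starts at byte offset 1 and occupies 4 bytes.
Bytes at offsets 1..4: CC 0F 89 55.
Little-endian: lowest address holds the least-significant byte.
Reassemble most-significant byte first: 55 89 0F CC → 0x55890FCC.
0x55890FCC = 1435045836.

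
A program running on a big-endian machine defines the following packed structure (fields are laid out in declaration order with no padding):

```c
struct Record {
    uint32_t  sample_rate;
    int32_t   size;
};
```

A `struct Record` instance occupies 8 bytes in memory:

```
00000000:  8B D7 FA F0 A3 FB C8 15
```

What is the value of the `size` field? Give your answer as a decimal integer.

-1543780331

`size` follows `sample_rate` (4 bytes), so it starts at byte offset 4 and occupies 4 bytes.
Bytes at offsets 4..7: A3 FB C8 15.
Big-endian: lowest address holds the most-significant byte.
The bytes are already most-significant first: 0xA3FBC815.
Top bit is set, so as a signed 32-bit value this is 0xA3FBC815 − 2^32 = -1543780331.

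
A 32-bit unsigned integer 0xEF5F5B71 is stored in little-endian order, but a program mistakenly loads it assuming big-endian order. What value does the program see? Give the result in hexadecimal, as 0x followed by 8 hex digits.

0x715B5FEF

Stored little-endian, the bytes at ascending addresses are 71 5B 5F EF.
Read back as big-endian, the last byte is least significant, giving 0x715B5FEF.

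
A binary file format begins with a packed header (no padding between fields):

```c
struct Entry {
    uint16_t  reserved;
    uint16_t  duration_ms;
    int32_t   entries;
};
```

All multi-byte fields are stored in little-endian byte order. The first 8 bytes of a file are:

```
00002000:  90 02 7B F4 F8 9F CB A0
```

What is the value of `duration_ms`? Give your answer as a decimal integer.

62587

`duration_ms` follows `reserved` (2 bytes), so it starts at byte offset 2 and occupies 2 bytes.
Bytes at offsets 2..3: 7B F4.
In little-endian order the low byte comes first in memory.
Reassemble most-significant byte first: F4 7B → 0xF47B.
0xF47B = 62587.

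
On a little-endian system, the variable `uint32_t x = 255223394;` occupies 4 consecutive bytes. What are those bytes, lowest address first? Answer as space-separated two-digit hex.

255223394 in hexadecimal, padded to 32 bits, is 0x0F366662.
Split into bytes (most-significant first): 0F 36 66 62.
Little-endian: lowest address holds the least-significant byte.
So at ascending addresses the bytes are 62 66 36 0F.

62 66 36 0F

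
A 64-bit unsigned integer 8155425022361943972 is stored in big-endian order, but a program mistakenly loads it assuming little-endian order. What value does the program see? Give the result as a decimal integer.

8155425022361943972 in 64-bit hexadecimal is 0x712DE3D93A373FA4.
Stored big-endian, the bytes at ascending addresses are 71 2D E3 D9 3A 37 3F A4.
Read back as little-endian, the first byte is least significant, giving 0xA43F373AD9E32D71.
0xA43F373AD9E32D71 = 11835239071656127857.

11835239071656127857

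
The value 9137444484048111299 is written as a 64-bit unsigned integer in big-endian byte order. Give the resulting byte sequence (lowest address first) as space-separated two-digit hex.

9137444484048111299 in hexadecimal, padded to 64 bits, is 0x7ECEB958928A46C3.
Split into bytes (most-significant first): 7E CE B9 58 92 8A 46 C3.
Big-endian: lowest address holds the most-significant byte.
So the memory order matches the most-significant-first order: 7E CE B9 58 92 8A 46 C3.

7E CE B9 58 92 8A 46 C3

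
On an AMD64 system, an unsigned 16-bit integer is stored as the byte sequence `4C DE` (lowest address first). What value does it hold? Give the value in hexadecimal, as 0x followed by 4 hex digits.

Little-endian stores the least-significant byte at the lowest address.
Reassemble most-significant byte first: DE 4C → 0xDE4C.

0xDE4C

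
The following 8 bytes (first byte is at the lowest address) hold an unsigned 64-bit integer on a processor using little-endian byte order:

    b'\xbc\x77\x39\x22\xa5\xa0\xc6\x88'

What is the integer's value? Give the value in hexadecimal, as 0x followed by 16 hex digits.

Little-endian stores the least-significant byte at the lowest address.
Reassemble most-significant byte first: 88 C6 A0 A5 22 39 77 BC → 0x88C6A0A5223977BC.

0x88C6A0A5223977BC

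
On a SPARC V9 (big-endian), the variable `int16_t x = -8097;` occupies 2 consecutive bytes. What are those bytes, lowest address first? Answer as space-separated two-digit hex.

E0 5F

Two's complement of -8097 in 16 bits: 8097 = 0x1FA1; invert → 0xE05E; add 1 → 0xE05F.
Split into bytes (most-significant first): E0 5F.
Big-endian stores the most-significant byte at the lowest address.
So the memory order matches the most-significant-first order: E0 5F.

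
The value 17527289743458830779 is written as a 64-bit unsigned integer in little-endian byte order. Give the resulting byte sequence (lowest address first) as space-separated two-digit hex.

BB 09 36 7A 28 71 3D F3

17527289743458830779 in hexadecimal, padded to 64 bits, is 0xF33D71287A3609BB.
Split into bytes (most-significant first): F3 3D 71 28 7A 36 09 BB.
Little-endian: lowest address holds the least-significant byte.
So at ascending addresses the bytes are BB 09 36 7A 28 71 3D F3.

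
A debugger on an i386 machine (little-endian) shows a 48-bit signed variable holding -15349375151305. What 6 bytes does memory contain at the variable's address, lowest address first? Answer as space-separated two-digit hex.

Two's complement of -15349375151305 in 48 bits: 15349375151305 = 0x0DF5CE0DACC9; invert → 0xF20A31F25336; add 1 → 0xF20A31F25337.
Split into bytes (most-significant first): F2 0A 31 F2 53 37.
In little-endian order the low byte comes first in memory.
So at ascending addresses the bytes are 37 53 F2 31 0A F2.

37 53 F2 31 0A F2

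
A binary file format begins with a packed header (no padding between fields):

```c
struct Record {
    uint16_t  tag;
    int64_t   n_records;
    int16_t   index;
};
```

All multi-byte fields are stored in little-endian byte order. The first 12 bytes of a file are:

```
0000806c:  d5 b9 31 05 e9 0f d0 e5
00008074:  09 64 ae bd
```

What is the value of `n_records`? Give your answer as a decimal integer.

7208545360366077233

`n_records` follows `tag` (2 bytes), so it starts at byte offset 2 and occupies 8 bytes.
Bytes at offsets 2..9: 31 05 E9 0F D0 E5 09 64.
Little-endian stores the least-significant byte at the lowest address.
Reassemble most-significant byte first: 64 09 E5 D0 0F E9 05 31 → 0x6409E5D00FE90531.
0x6409E5D00FE90531 = 7208545360366077233.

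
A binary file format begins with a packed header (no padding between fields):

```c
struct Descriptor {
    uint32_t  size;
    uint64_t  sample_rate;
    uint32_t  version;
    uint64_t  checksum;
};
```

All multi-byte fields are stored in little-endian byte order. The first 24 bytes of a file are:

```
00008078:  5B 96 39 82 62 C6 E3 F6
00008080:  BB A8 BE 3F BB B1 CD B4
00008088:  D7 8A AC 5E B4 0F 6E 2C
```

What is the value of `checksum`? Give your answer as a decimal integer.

`checksum` follows `size` (4 B), `sample_rate` (8 B), `version` (4 B), so it starts at offset 4 + 8 + 4 = 16 and occupies 8 bytes.
Bytes at offsets 16..23: D7 8A AC 5E B4 0F 6E 2C.
Little-endian stores the least-significant byte at the lowest address.
Reassemble most-significant byte first: 2C 6E 0F B4 5E AC 8A D7 → 0x2C6E0FB45EAC8AD7.
0x2C6E0FB45EAC8AD7 = 3201513652463897303.

3201513652463897303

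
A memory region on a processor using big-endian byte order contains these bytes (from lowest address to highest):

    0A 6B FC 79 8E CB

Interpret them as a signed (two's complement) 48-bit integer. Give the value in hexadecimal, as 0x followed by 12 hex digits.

Big-endian stores the most-significant byte at the lowest address.
The bytes are already most-significant first: 0x0A6BFC798ECB.

0x0A6BFC798ECB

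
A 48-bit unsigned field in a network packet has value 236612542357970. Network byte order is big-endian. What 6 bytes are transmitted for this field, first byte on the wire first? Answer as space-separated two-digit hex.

D7 32 A6 89 61 D2

236612542357970 in hexadecimal, padded to 48 bits, is 0xD732A68961D2.
Split into bytes (most-significant first): D7 32 A6 89 61 D2.
Big-endian: lowest address holds the most-significant byte.
So the memory order matches the most-significant-first order: D7 32 A6 89 61 D2.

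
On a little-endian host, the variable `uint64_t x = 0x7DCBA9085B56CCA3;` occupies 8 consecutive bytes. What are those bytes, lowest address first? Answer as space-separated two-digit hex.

A3 CC 56 5B 08 A9 CB 7D

Split into bytes (most-significant first): 7D CB A9 08 5B 56 CC A3.
Little-endian stores the least-significant byte at the lowest address.
So at ascending addresses the bytes are A3 CC 56 5B 08 A9 CB 7D.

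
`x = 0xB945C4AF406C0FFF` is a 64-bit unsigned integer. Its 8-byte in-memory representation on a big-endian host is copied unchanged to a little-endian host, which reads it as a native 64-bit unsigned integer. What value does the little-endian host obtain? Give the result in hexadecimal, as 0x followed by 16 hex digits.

0xFF0F6C40AFC445B9

Stored big-endian, the bytes at ascending addresses are B9 45 C4 AF 40 6C 0F FF.
Read back as little-endian, the first byte is least significant, giving 0xFF0F6C40AFC445B9.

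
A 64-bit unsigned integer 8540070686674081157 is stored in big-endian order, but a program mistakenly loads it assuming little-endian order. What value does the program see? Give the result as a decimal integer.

9607849069756908662

8540070686674081157 in 64-bit hexadecimal is 0x76846D0AD3EF5585.
Stored big-endian, the bytes at ascending addresses are 76 84 6D 0A D3 EF 55 85.
Read back as little-endian, the first byte is least significant, giving 0x8555EFD30A6D8476.
0x8555EFD30A6D8476 = 9607849069756908662.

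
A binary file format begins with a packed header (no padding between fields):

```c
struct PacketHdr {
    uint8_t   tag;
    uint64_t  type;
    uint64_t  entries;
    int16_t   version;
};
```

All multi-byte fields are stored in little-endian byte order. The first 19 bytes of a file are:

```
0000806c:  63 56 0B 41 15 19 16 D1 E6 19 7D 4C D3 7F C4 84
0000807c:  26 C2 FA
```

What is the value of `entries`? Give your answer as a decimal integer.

2775559323651964185

`entries` follows `tag` (1 B), `type` (8 B), so it starts at offset 1 + 8 = 9 and occupies 8 bytes.
Bytes at offsets 9..16: 19 7D 4C D3 7F C4 84 26.
Little-endian stores the least-significant byte at the lowest address.
Reassemble most-significant byte first: 26 84 C4 7F D3 4C 7D 19 → 0x2684C47FD34C7D19.
0x2684C47FD34C7D19 = 2775559323651964185.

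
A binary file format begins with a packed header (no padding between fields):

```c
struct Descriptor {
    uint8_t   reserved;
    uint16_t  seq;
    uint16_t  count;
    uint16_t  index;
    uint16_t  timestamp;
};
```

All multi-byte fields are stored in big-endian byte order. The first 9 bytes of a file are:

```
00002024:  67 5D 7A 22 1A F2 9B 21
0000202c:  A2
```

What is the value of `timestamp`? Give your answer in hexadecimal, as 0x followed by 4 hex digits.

`timestamp` follows `reserved` (1 B), `seq` (2 B), `count` (2 B), `index` (2 B), so it starts at offset 1 + 2 + 2 + 2 = 7 and occupies 2 bytes.
Bytes at offsets 7..8: 21 A2.
In big-endian order the high byte comes first in memory.
The bytes are already most-significant first: 0x21A2.

0x21A2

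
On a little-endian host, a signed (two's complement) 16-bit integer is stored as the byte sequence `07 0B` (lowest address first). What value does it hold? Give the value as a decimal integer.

Little-endian stores the least-significant byte at the lowest address.
Reassemble most-significant byte first: 0B 07 → 0x0B07.
0x0B07 = 2823.

2823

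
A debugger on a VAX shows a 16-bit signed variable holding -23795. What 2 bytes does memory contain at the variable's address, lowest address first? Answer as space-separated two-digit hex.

0D A3

Two's complement of -23795 in 16 bits: 23795 = 0x5CF3; invert → 0xA30C; add 1 → 0xA30D.
Split into bytes (most-significant first): A3 0D.
Little-endian stores the least-significant byte at the lowest address.
So at ascending addresses the bytes are 0D A3.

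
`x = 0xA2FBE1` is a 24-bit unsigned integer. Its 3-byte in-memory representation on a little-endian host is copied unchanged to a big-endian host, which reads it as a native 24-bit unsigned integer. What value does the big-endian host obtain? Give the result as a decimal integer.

Stored little-endian, the bytes at ascending addresses are E1 FB A2.
Read back as big-endian, the last byte is least significant, giving 0xE1FBA2.
0xE1FBA2 = 14810018.

14810018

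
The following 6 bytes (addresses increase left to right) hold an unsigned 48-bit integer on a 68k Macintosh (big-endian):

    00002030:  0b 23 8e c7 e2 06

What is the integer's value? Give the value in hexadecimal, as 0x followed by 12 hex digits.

0x0B238EC7E206

Big-endian stores the most-significant byte at the lowest address.
The bytes are already most-significant first: 0x0B238EC7E206.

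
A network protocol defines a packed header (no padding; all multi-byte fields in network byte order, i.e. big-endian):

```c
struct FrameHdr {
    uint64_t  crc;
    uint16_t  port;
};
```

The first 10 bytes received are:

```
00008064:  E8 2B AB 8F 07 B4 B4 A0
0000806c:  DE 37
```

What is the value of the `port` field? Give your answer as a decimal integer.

56887

`port` follows `crc` (8 bytes), so it starts at byte offset 8 and occupies 2 bytes.
Bytes at offsets 8..9: DE 37.
Big-endian stores the most-significant byte at the lowest address.
The bytes are already most-significant first: 0xDE37.
0xDE37 = 56887.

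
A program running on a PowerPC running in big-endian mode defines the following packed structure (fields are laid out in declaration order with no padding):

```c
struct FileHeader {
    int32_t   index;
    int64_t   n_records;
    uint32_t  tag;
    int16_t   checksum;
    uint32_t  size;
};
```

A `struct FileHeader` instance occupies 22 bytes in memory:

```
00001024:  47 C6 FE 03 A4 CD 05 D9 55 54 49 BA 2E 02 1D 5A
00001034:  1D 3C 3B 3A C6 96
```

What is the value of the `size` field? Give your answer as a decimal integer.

993707670

`size` follows `index` (4 B), `n_records` (8 B), `tag` (4 B), `checksum` (2 B), so it starts at offset 4 + 8 + 4 + 2 = 18 and occupies 4 bytes.
Bytes at offsets 18..21: 3B 3A C6 96.
Big-endian stores the most-significant byte at the lowest address.
The bytes are already most-significant first: 0x3B3AC696.
0x3B3AC696 = 993707670.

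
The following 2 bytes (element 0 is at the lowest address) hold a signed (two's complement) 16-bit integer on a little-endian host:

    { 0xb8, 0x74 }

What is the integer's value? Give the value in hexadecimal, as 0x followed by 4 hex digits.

In little-endian order the low byte comes first in memory.
Reassemble most-significant byte first: 74 B8 → 0x74B8.

0x74B8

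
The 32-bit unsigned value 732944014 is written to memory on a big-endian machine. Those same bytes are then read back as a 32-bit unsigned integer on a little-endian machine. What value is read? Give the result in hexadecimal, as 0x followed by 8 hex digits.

0x8ED6AF2B

732944014 in 32-bit hexadecimal is 0x2BAFD68E.
Stored big-endian, the bytes at ascending addresses are 2B AF D6 8E.
Read back as little-endian, the first byte is least significant, giving 0x8ED6AF2B.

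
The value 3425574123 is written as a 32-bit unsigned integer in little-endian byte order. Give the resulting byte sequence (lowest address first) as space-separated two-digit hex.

3425574123 in hexadecimal, padded to 32 bits, is 0xCC2E1CEB.
Split into bytes (most-significant first): CC 2E 1C EB.
Little-endian stores the least-significant byte at the lowest address.
So at ascending addresses the bytes are EB 1C 2E CC.

EB 1C 2E CC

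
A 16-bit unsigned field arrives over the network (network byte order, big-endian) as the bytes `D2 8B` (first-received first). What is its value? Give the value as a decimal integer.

Big-endian: lowest address holds the most-significant byte.
The bytes are already most-significant first: 0xD28B.
0xD28B = 53899.

53899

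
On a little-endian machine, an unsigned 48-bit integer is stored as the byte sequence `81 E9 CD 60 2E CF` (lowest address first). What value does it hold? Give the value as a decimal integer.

227798099552641

Little-endian: lowest address holds the least-significant byte.
Reassemble most-significant byte first: CF 2E 60 CD E9 81 → 0xCF2E60CDE981.
0xCF2E60CDE981 = 227798099552641.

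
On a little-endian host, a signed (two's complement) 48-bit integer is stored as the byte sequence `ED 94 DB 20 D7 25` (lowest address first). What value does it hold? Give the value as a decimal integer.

41605899457773

Little-endian: lowest address holds the least-significant byte.
Reassemble most-significant byte first: 25 D7 20 DB 94 ED → 0x25D720DB94ED.
0x25D720DB94ED = 41605899457773.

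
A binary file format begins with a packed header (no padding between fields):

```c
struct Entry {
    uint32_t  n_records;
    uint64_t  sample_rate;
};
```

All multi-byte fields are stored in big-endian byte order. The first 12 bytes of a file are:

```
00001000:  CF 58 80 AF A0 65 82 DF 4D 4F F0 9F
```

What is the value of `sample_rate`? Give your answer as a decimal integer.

`sample_rate` follows `n_records` (4 bytes), so it starts at byte offset 4 and occupies 8 bytes.
Bytes at offsets 4..11: A0 65 82 DF 4D 4F F0 9F.
In big-endian order the high byte comes first in memory.
The bytes are already most-significant first: 0xA06582DF4D4FF09F.
0xA06582DF4D4FF09F = 11557787914302648479.

11557787914302648479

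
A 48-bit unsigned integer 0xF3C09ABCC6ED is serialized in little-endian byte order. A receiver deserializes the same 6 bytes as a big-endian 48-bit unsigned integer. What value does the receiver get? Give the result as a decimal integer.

261437823566067

Stored little-endian, the bytes at ascending addresses are ED C6 BC 9A C0 F3.
Read back as big-endian, the last byte is least significant, giving 0xEDC6BC9AC0F3.
0xEDC6BC9AC0F3 = 261437823566067.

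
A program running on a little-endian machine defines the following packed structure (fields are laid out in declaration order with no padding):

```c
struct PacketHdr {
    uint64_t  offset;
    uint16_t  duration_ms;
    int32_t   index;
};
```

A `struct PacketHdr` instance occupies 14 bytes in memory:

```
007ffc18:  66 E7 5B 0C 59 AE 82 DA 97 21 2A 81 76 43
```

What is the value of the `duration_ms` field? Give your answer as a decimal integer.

8599

`duration_ms` follows `offset` (8 bytes), so it starts at byte offset 8 and occupies 2 bytes.
Bytes at offsets 8..9: 97 21.
Little-endian: lowest address holds the least-significant byte.
Reassemble most-significant byte first: 21 97 → 0x2197.
0x2197 = 8599.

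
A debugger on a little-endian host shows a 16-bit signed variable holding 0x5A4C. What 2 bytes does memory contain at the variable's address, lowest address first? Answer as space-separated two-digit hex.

4C 5A

Split into bytes (most-significant first): 5A 4C.
In little-endian order the low byte comes first in memory.
So at ascending addresses the bytes are 4C 5A.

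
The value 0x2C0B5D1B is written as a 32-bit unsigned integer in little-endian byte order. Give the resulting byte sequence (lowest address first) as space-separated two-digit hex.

1B 5D 0B 2C

Split into bytes (most-significant first): 2C 0B 5D 1B.
Little-endian: lowest address holds the least-significant byte.
So at ascending addresses the bytes are 1B 5D 0B 2C.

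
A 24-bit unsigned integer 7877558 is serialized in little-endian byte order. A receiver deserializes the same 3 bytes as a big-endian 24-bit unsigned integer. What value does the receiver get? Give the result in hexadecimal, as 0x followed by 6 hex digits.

7877558 in 24-bit hexadecimal is 0x7833B6.
Stored little-endian, the bytes at ascending addresses are B6 33 78.
Read back as big-endian, the last byte is least significant, giving 0xB63378.

0xB63378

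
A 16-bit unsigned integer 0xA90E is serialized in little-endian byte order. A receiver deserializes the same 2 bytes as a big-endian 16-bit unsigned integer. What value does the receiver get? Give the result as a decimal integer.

Stored little-endian, the bytes at ascending addresses are 0E A9.
Read back as big-endian, the last byte is least significant, giving 0x0EA9.
0x0EA9 = 3753.

3753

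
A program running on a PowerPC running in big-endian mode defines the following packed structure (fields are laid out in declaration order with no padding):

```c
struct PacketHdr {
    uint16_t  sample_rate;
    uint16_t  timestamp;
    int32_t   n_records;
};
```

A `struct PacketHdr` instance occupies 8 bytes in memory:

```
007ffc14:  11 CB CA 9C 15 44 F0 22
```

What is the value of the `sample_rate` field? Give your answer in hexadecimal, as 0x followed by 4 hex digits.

0x11CB

`sample_rate` is the first field, at byte offset 0, occupying 2 bytes.
Bytes at offsets 0..1: 11 CB.
Big-endian: lowest address holds the most-significant byte.
The bytes are already most-significant first: 0x11CB.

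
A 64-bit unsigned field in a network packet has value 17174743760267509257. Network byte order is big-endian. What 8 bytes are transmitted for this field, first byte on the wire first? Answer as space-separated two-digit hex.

17174743760267509257 in hexadecimal, padded to 64 bits, is 0xEE58F2744B19FE09.
Split into bytes (most-significant first): EE 58 F2 74 4B 19 FE 09.
Big-endian: lowest address holds the most-significant byte.
So the memory order matches the most-significant-first order: EE 58 F2 74 4B 19 FE 09.

EE 58 F2 74 4B 19 FE 09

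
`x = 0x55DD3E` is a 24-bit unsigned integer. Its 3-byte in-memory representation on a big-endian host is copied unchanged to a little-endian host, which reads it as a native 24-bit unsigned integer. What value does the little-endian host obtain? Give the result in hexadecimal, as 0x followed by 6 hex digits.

Stored big-endian, the bytes at ascending addresses are 55 DD 3E.
Read back as little-endian, the first byte is least significant, giving 0x3EDD55.

0x3EDD55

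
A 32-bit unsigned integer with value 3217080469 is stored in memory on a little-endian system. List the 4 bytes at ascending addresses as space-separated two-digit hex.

95 C0 C0 BF

3217080469 in hexadecimal, padded to 32 bits, is 0xBFC0C095.
Split into bytes (most-significant first): BF C0 C0 95.
Little-endian: lowest address holds the least-significant byte.
So at ascending addresses the bytes are 95 C0 C0 BF.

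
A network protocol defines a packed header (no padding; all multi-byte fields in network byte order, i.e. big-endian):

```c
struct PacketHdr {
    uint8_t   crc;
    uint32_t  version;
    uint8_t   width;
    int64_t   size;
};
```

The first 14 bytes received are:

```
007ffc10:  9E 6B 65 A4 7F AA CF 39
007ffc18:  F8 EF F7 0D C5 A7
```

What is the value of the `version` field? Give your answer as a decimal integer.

`version` follows `crc` (1 byte), so it starts at byte offset 1 and occupies 4 bytes.
Bytes at offsets 1..4: 6B 65 A4 7F.
Big-endian stores the most-significant byte at the lowest address.
The bytes are already most-significant first: 0x6B65A47F.
0x6B65A47F = 1801823359.

1801823359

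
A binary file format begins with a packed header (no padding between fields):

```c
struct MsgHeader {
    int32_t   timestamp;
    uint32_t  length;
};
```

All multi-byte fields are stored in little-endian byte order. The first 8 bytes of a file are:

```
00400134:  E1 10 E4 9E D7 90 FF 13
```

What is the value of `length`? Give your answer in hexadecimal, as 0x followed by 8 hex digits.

`length` follows `timestamp` (4 bytes), so it starts at byte offset 4 and occupies 4 bytes.
Bytes at offsets 4..7: D7 90 FF 13.
Little-endian: lowest address holds the least-significant byte.
Reassemble most-significant byte first: 13 FF 90 D7 → 0x13FF90D7.

0x13FF90D7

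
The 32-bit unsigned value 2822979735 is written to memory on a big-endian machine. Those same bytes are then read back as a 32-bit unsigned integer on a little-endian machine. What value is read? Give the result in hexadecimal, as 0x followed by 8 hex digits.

2822979735 in 32-bit hexadecimal is 0xA8434097.
Stored big-endian, the bytes at ascending addresses are A8 43 40 97.
Read back as little-endian, the first byte is least significant, giving 0x974043A8.

0x974043A8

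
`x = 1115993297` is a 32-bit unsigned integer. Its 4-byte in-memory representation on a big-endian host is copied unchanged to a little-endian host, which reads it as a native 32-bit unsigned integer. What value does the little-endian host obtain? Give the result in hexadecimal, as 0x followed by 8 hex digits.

0xD1B48442

1115993297 in 32-bit hexadecimal is 0x4284B4D1.
Stored big-endian, the bytes at ascending addresses are 42 84 B4 D1.
Read back as little-endian, the first byte is least significant, giving 0xD1B48442.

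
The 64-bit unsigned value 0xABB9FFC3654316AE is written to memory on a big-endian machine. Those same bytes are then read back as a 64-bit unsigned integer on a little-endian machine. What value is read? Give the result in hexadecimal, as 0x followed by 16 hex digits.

Stored big-endian, the bytes at ascending addresses are AB B9 FF C3 65 43 16 AE.
Read back as little-endian, the first byte is least significant, giving 0xAE164365C3FFB9AB.

0xAE164365C3FFB9AB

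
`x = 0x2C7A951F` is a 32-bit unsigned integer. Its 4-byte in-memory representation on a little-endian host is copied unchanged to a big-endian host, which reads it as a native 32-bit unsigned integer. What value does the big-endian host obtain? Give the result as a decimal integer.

Stored little-endian, the bytes at ascending addresses are 1F 95 7A 2C.
Read back as big-endian, the last byte is least significant, giving 0x1F957A2C.
0x1F957A2C = 529889836.

529889836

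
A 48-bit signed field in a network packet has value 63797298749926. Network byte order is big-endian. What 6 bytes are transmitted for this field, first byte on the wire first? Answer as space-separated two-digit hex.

63797298749926 in hexadecimal, padded to 48 bits, is 0x3A05F75461E6.
Split into bytes (most-significant first): 3A 05 F7 54 61 E6.
Big-endian: lowest address holds the most-significant byte.
So the memory order matches the most-significant-first order: 3A 05 F7 54 61 E6.

3A 05 F7 54 61 E6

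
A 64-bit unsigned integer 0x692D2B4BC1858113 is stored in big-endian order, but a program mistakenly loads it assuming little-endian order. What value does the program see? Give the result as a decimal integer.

Stored big-endian, the bytes at ascending addresses are 69 2D 2B 4B C1 85 81 13.
Read back as little-endian, the first byte is least significant, giving 0x138185C14B2B2D69.
0x138185C14B2B2D69 = 1405551623952608617.

1405551623952608617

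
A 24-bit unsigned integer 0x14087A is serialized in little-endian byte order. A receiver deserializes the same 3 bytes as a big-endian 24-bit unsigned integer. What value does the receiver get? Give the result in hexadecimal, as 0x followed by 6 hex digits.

Stored little-endian, the bytes at ascending addresses are 7A 08 14.
Read back as big-endian, the last byte is least significant, giving 0x7A0814.

0x7A0814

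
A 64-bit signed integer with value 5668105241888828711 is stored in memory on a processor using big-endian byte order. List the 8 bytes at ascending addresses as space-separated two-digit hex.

5668105241888828711 in hexadecimal, padded to 64 bits, is 0x4EA927AFC4502D27.
Split into bytes (most-significant first): 4E A9 27 AF C4 50 2D 27.
Big-endian: lowest address holds the most-significant byte.
So the memory order matches the most-significant-first order: 4E A9 27 AF C4 50 2D 27.

4E A9 27 AF C4 50 2D 27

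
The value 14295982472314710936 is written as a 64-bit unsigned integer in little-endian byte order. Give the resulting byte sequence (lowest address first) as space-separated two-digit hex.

14295982472314710936 in hexadecimal, padded to 64 bits, is 0xC6658850B1876B98.
Split into bytes (most-significant first): C6 65 88 50 B1 87 6B 98.
Little-endian stores the least-significant byte at the lowest address.
So at ascending addresses the bytes are 98 6B 87 B1 50 88 65 C6.

98 6B 87 B1 50 88 65 C6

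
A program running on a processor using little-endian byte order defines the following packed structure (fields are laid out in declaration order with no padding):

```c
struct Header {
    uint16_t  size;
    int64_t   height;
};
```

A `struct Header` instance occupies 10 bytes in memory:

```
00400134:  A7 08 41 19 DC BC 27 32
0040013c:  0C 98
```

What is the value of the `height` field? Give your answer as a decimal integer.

-7490556933970323135

`height` follows `size` (2 bytes), so it starts at byte offset 2 and occupies 8 bytes.
Bytes at offsets 2..9: 41 19 DC BC 27 32 0C 98.
Little-endian stores the least-significant byte at the lowest address.
Reassemble most-significant byte first: 98 0C 32 27 BC DC 19 41 → 0x980C3227BCDC1941.
Top bit is set, so as a signed 64-bit value this is 0x980C3227BCDC1941 − 2^64 = -7490556933970323135.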